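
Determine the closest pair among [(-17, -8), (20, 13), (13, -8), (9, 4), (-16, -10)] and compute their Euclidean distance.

Computing all pairwise distances among 5 points:

d((-17, -8), (20, 13)) = 42.5441
d((-17, -8), (13, -8)) = 30.0
d((-17, -8), (9, 4)) = 28.6356
d((-17, -8), (-16, -10)) = 2.2361 <-- minimum
d((20, 13), (13, -8)) = 22.1359
d((20, 13), (9, 4)) = 14.2127
d((20, 13), (-16, -10)) = 42.72
d((13, -8), (9, 4)) = 12.6491
d((13, -8), (-16, -10)) = 29.0689
d((9, 4), (-16, -10)) = 28.6531

Closest pair: (-17, -8) and (-16, -10) with distance 2.2361

The closest pair is (-17, -8) and (-16, -10) with Euclidean distance 2.2361. For 5 points, brute-force pairwise comparison is shown above. For large n, the divide-and-conquer algorithm (sort by x, recurse on halves, check the dividing strip) achieves O(n log n).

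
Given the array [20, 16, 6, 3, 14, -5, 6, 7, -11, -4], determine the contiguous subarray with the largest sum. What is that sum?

Using Kadane's algorithm on [20, 16, 6, 3, 14, -5, 6, 7, -11, -4]:

Scanning through the array:
Position 1 (value 16): max_ending_here = 36, max_so_far = 36
Position 2 (value 6): max_ending_here = 42, max_so_far = 42
Position 3 (value 3): max_ending_here = 45, max_so_far = 45
Position 4 (value 14): max_ending_here = 59, max_so_far = 59
Position 5 (value -5): max_ending_here = 54, max_so_far = 59
Position 6 (value 6): max_ending_here = 60, max_so_far = 60
Position 7 (value 7): max_ending_here = 67, max_so_far = 67
Position 8 (value -11): max_ending_here = 56, max_so_far = 67
Position 9 (value -4): max_ending_here = 52, max_so_far = 67

Maximum subarray: [20, 16, 6, 3, 14, -5, 6, 7]
Maximum sum: 67

The maximum subarray is [20, 16, 6, 3, 14, -5, 6, 7] with sum 67. This subarray runs from index 0 to index 7.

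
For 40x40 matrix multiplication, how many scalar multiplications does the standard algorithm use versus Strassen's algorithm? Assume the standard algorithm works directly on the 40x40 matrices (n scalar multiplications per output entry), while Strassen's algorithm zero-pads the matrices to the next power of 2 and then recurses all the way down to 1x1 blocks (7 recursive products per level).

Matrix multiplication for 40x40 matrices:

Strassen's algorithm requires power-of-2 dimensions. Pad 40x40 to 64x64 (next power of 2).

Standard algorithm: 40^3 = 64000 multiplications
Strassen's algorithm: 7^(log2(64)) = 7^6 = 117649 multiplications
Difference: 64000 - 117649 = -53649 (Strassen uses MORE here due to padding overhead — for small or just-over-power-of-2 n, padding can outweigh the per-level savings)

Standard: 64000 multiplications (40^3). Strassen: 117649 multiplications (7^6, after padding to 64x64). Strassen reduces 8 recursive multiplications to 7 at each level.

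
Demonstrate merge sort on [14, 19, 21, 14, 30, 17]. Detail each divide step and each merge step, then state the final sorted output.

Merge sort trace:

Split: [14, 19, 21, 14, 30, 17] -> [14, 19, 21] and [14, 30, 17]
  Split: [14, 19, 21] -> [14] and [19, 21]
    Split: [19, 21] -> [19] and [21]
    Merge: [19] + [21] -> [19, 21]
  Merge: [14] + [19, 21] -> [14, 19, 21]
  Split: [14, 30, 17] -> [14] and [30, 17]
    Split: [30, 17] -> [30] and [17]
    Merge: [30] + [17] -> [17, 30]
  Merge: [14] + [17, 30] -> [14, 17, 30]
Merge: [14, 19, 21] + [14, 17, 30] -> [14, 14, 17, 19, 21, 30]

Final sorted array: [14, 14, 17, 19, 21, 30]

The merge sort proceeds by recursively splitting the array and merging sorted halves.
After all merges, the sorted array is [14, 14, 17, 19, 21, 30].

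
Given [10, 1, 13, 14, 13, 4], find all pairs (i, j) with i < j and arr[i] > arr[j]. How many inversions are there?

Finding inversions in [10, 1, 13, 14, 13, 4]:

(0, 1): arr[0]=10 > arr[1]=1
(0, 5): arr[0]=10 > arr[5]=4
(2, 5): arr[2]=13 > arr[5]=4
(3, 4): arr[3]=14 > arr[4]=13
(3, 5): arr[3]=14 > arr[5]=4
(4, 5): arr[4]=13 > arr[5]=4

Total inversions: 6

The array has 6 inversion(s): (0,1), (0,5), (2,5), (3,4), (3,5), (4,5). Each pair (i,j) satisfies i < j and arr[i] > arr[j].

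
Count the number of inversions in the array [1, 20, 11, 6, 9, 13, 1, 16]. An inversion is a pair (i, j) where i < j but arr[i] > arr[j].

Finding inversions in [1, 20, 11, 6, 9, 13, 1, 16]:

(1, 2): arr[1]=20 > arr[2]=11
(1, 3): arr[1]=20 > arr[3]=6
(1, 4): arr[1]=20 > arr[4]=9
(1, 5): arr[1]=20 > arr[5]=13
(1, 6): arr[1]=20 > arr[6]=1
(1, 7): arr[1]=20 > arr[7]=16
(2, 3): arr[2]=11 > arr[3]=6
(2, 4): arr[2]=11 > arr[4]=9
(2, 6): arr[2]=11 > arr[6]=1
(3, 6): arr[3]=6 > arr[6]=1
(4, 6): arr[4]=9 > arr[6]=1
(5, 6): arr[5]=13 > arr[6]=1

Total inversions: 12

The array has 12 inversion(s): (1,2), (1,3), (1,4), (1,5), (1,6), (1,7), (2,3), (2,4), (2,6), (3,6), (4,6), (5,6). Each pair (i,j) satisfies i < j and arr[i] > arr[j].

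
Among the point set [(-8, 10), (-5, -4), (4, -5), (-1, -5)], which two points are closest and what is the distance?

Computing all pairwise distances among 4 points:

d((-8, 10), (-5, -4)) = 14.3178
d((-8, 10), (4, -5)) = 19.2094
d((-8, 10), (-1, -5)) = 16.5529
d((-5, -4), (4, -5)) = 9.0554
d((-5, -4), (-1, -5)) = 4.1231 <-- minimum
d((4, -5), (-1, -5)) = 5.0

Closest pair: (-5, -4) and (-1, -5) with distance 4.1231

The closest pair is (-5, -4) and (-1, -5) with Euclidean distance 4.1231. For 4 points, brute-force pairwise comparison is shown above. For large n, the divide-and-conquer algorithm (sort by x, recurse on halves, check the dividing strip) achieves O(n log n).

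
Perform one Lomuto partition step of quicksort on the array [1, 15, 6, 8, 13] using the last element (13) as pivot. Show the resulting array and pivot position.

Lomuto partition with pivot = 13:

Initial array: [1, 15, 6, 8, 13]

arr[0]=1 <= 13: swap with position 0, array becomes [1, 15, 6, 8, 13]
arr[1]=15 > 13: no swap
arr[2]=6 <= 13: swap with position 1, array becomes [1, 6, 15, 8, 13]
arr[3]=8 <= 13: swap with position 2, array becomes [1, 6, 8, 15, 13]

Place pivot at position 3: [1, 6, 8, 13, 15]
Pivot position: 3

After partitioning with pivot 13, the array becomes [1, 6, 8, 13, 15]. The pivot is placed at index 3. All elements to the left of the pivot are <= 13, and all elements to the right are > 13.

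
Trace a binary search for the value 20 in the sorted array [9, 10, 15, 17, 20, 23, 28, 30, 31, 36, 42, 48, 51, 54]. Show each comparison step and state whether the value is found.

Binary search for 20 in [9, 10, 15, 17, 20, 23, 28, 30, 31, 36, 42, 48, 51, 54]:

lo=0, hi=13, mid=6, arr[mid]=28 -> 28 > 20, search left half
lo=0, hi=5, mid=2, arr[mid]=15 -> 15 < 20, search right half
lo=3, hi=5, mid=4, arr[mid]=20 -> Found target at index 4!

Binary search finds 20 at index 4 after 3 comparisons. The search repeatedly halves the search space by comparing with the middle element.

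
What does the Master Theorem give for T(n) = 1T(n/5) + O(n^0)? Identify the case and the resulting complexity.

Master Theorem for T(n) = 1T(n/5) + O(n^0):

a = 1, b = 5, c = 0
log_b(a) = log_5(1) = 0.0000

Case 2: c = 0 = log_5(1) = 0.0000
T(n) = O(n^0 log n) = O(log n)

For T(n) = 1T(n/5) + O(n^0): log_5(1) = 0.0000. This is Case 2 of the Master Theorem (c = log_b(a), equal work at all levels), giving O(log n).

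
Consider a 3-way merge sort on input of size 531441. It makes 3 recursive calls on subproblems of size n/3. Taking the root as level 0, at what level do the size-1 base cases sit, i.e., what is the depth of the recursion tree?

For divide and conquer with division factor 3:

Problem sizes at each level:
Level 0: 531441
Level 1: 177147
Level 2: 59049
Level 3: 19683
Level 4: 6561
Level 5: 2187
Level 6: 729
Level 7: 243
Level 8: 81
Level 9: 27
Level 10: 9
Level 11: 3
Level 12: 1

The root is level 0 and the size-1 base case is level 12 (the tree spans levels 0 through 12, i.e. 13 levels counting the root), so the depth is the number of divisions: log_3(531441) = 12

The recursion tree depth is log_3(531441) = 12. At each level, the problem size is divided by 3, so it takes 12 divisions to reduce to a base case of size 1. The algorithm makes 3 recursive calls at each level.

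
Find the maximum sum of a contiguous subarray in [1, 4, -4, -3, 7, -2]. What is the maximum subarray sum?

Using Kadane's algorithm on [1, 4, -4, -3, 7, -2]:

Scanning through the array:
Position 1 (value 4): max_ending_here = 5, max_so_far = 5
Position 2 (value -4): max_ending_here = 1, max_so_far = 5
Position 3 (value -3): max_ending_here = -2, max_so_far = 5
Position 4 (value 7): max_ending_here = 7, max_so_far = 7
Position 5 (value -2): max_ending_here = 5, max_so_far = 7

Maximum subarray: [7]
Maximum sum: 7

The maximum subarray is [7] with sum 7. This subarray runs from index 4 to index 4.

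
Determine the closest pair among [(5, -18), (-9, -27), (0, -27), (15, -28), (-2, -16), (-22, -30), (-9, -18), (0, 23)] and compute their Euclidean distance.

Computing all pairwise distances among 8 points:

d((5, -18), (-9, -27)) = 16.6433
d((5, -18), (0, -27)) = 10.2956
d((5, -18), (15, -28)) = 14.1421
d((5, -18), (-2, -16)) = 7.2801 <-- minimum
d((5, -18), (-22, -30)) = 29.5466
d((5, -18), (-9, -18)) = 14.0
d((5, -18), (0, 23)) = 41.3038
d((-9, -27), (0, -27)) = 9.0
d((-9, -27), (15, -28)) = 24.0208
d((-9, -27), (-2, -16)) = 13.0384
d((-9, -27), (-22, -30)) = 13.3417
d((-9, -27), (-9, -18)) = 9.0
d((-9, -27), (0, 23)) = 50.8035
d((0, -27), (15, -28)) = 15.0333
d((0, -27), (-2, -16)) = 11.1803
d((0, -27), (-22, -30)) = 22.2036
d((0, -27), (-9, -18)) = 12.7279
d((0, -27), (0, 23)) = 50.0
d((15, -28), (-2, -16)) = 20.8087
d((15, -28), (-22, -30)) = 37.054
d((15, -28), (-9, -18)) = 26.0
d((15, -28), (0, 23)) = 53.1601
d((-2, -16), (-22, -30)) = 24.4131
d((-2, -16), (-9, -18)) = 7.2801 <-- minimum
d((-2, -16), (0, 23)) = 39.0512
d((-22, -30), (-9, -18)) = 17.6918
d((-22, -30), (0, 23)) = 57.3847
d((-9, -18), (0, 23)) = 41.9762

Minimum distance: 7.2801 (tie among 2 pairs: (5, -18) and (-2, -16); (-2, -16) and (-9, -18))

The minimum Euclidean distance is 7.2801. There is a tie: 2 pairs achieve this minimum — (5, -18) and (-2, -16); (-2, -16) and (-9, -18). Any of these is a valid closest pair. For 8 points, brute-force pairwise comparison is shown above. For large n, the divide-and-conquer algorithm (sort by x, recurse on halves, check the dividing strip) achieves O(n log n).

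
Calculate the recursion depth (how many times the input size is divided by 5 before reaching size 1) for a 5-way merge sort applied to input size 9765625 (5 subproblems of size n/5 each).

For divide and conquer with division factor 5:

Problem sizes at each level:
Level 0: 9765625
Level 1: 1953125
Level 2: 390625
Level 3: 78125
Level 4: 15625
Level 5: 3125
Level 6: 625
Level 7: 125
Level 8: 25
Level 9: 5
Level 10: 1

The root is level 0 and the size-1 base case is level 10 (the tree spans levels 0 through 10, i.e. 11 levels counting the root), so the depth is the number of divisions: log_5(9765625) = 10

The recursion tree depth is log_5(9765625) = 10. At each level, the problem size is divided by 5, so it takes 10 divisions to reduce to a base case of size 1. The algorithm makes 5 recursive calls at each level.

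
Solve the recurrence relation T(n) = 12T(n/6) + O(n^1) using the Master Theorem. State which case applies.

Master Theorem for T(n) = 12T(n/6) + O(n^1):

a = 12, b = 6, c = 1
log_b(a) = log_6(12) = 1.3869

Case 1: c = 1 < log_6(12) = 1.3869
T(n) = O(n^(log_6 12))

For T(n) = 12T(n/6) + O(n^1): log_6(12) = 1.3869. This is Case 1 of the Master Theorem (c < log_b(a), work dominated by leaves), giving O(n^(log_6 12)).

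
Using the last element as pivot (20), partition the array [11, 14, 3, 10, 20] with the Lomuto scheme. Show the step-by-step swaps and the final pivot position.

Lomuto partition with pivot = 20:

Initial array: [11, 14, 3, 10, 20]

arr[0]=11 <= 20: swap with position 0, array becomes [11, 14, 3, 10, 20]
arr[1]=14 <= 20: swap with position 1, array becomes [11, 14, 3, 10, 20]
arr[2]=3 <= 20: swap with position 2, array becomes [11, 14, 3, 10, 20]
arr[3]=10 <= 20: swap with position 3, array becomes [11, 14, 3, 10, 20]

Place pivot at position 4: [11, 14, 3, 10, 20]
Pivot position: 4

After partitioning with pivot 20, the array becomes [11, 14, 3, 10, 20]. The pivot is placed at index 4. All elements to the left of the pivot are <= 20, and all elements to the right are > 20.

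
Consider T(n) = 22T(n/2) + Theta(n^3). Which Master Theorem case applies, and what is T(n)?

Master Theorem for T(n) = 22T(n/2) + O(n^3):

a = 22, b = 2, c = 3
log_b(a) = log_2(22) = 4.4594

Case 1: c = 3 < log_2(22) = 4.4594
T(n) = O(n^(log_2 22))

For T(n) = 22T(n/2) + O(n^3): log_2(22) = 4.4594. This is Case 1 of the Master Theorem (c < log_b(a), work dominated by leaves), giving O(n^(log_2 22)).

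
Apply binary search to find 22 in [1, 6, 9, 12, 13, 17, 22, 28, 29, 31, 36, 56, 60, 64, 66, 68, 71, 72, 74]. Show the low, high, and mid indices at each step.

Binary search for 22 in [1, 6, 9, 12, 13, 17, 22, 28, 29, 31, 36, 56, 60, 64, 66, 68, 71, 72, 74]:

lo=0, hi=18, mid=9, arr[mid]=31 -> 31 > 22, search left half
lo=0, hi=8, mid=4, arr[mid]=13 -> 13 < 22, search right half
lo=5, hi=8, mid=6, arr[mid]=22 -> Found target at index 6!

Binary search finds 22 at index 6 after 3 comparisons. The search repeatedly halves the search space by comparing with the middle element.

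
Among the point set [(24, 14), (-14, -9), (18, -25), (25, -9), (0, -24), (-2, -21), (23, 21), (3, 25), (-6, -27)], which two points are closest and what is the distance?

Computing all pairwise distances among 9 points:

d((24, 14), (-14, -9)) = 44.4185
d((24, 14), (18, -25)) = 39.4588
d((24, 14), (25, -9)) = 23.0217
d((24, 14), (0, -24)) = 44.9444
d((24, 14), (-2, -21)) = 43.6005
d((24, 14), (23, 21)) = 7.0711
d((24, 14), (3, 25)) = 23.7065
d((24, 14), (-6, -27)) = 50.8035
d((-14, -9), (18, -25)) = 35.7771
d((-14, -9), (25, -9)) = 39.0
d((-14, -9), (0, -24)) = 20.5183
d((-14, -9), (-2, -21)) = 16.9706
d((-14, -9), (23, 21)) = 47.634
d((-14, -9), (3, 25)) = 38.0132
d((-14, -9), (-6, -27)) = 19.6977
d((18, -25), (25, -9)) = 17.4642
d((18, -25), (0, -24)) = 18.0278
d((18, -25), (-2, -21)) = 20.3961
d((18, -25), (23, 21)) = 46.2709
d((18, -25), (3, 25)) = 52.2015
d((18, -25), (-6, -27)) = 24.0832
d((25, -9), (0, -24)) = 29.1548
d((25, -9), (-2, -21)) = 29.5466
d((25, -9), (23, 21)) = 30.0666
d((25, -9), (3, 25)) = 40.4969
d((25, -9), (-6, -27)) = 35.8469
d((0, -24), (-2, -21)) = 3.6056 <-- minimum
d((0, -24), (23, 21)) = 50.5371
d((0, -24), (3, 25)) = 49.0918
d((0, -24), (-6, -27)) = 6.7082
d((-2, -21), (23, 21)) = 48.8774
d((-2, -21), (3, 25)) = 46.2709
d((-2, -21), (-6, -27)) = 7.2111
d((23, 21), (3, 25)) = 20.3961
d((23, 21), (-6, -27)) = 56.0803
d((3, 25), (-6, -27)) = 52.7731

Closest pair: (0, -24) and (-2, -21) with distance 3.6056

The closest pair is (0, -24) and (-2, -21) with Euclidean distance 3.6056. For 9 points, brute-force pairwise comparison is shown above. For large n, the divide-and-conquer algorithm (sort by x, recurse on halves, check the dividing strip) achieves O(n log n).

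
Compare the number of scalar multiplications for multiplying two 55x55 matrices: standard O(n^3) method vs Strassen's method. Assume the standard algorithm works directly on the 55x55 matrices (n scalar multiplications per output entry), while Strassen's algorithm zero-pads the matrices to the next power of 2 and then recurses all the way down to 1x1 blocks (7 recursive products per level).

Matrix multiplication for 55x55 matrices:

Strassen's algorithm requires power-of-2 dimensions. Pad 55x55 to 64x64 (next power of 2).

Standard algorithm: 55^3 = 166375 multiplications
Strassen's algorithm: 7^(log2(64)) = 7^6 = 117649 multiplications
Savings: 166375 - 117649 = 48726 multiplications

Standard: 166375 multiplications (55^3). Strassen: 117649 multiplications (7^6, after padding to 64x64). Strassen reduces 8 recursive multiplications to 7 at each level.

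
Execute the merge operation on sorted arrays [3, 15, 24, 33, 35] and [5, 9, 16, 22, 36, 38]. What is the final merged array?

Merging process:

Compare 3 vs 5: take 3 from left. Merged: [3]
Compare 15 vs 5: take 5 from right. Merged: [3, 5]
Compare 15 vs 9: take 9 from right. Merged: [3, 5, 9]
Compare 15 vs 16: take 15 from left. Merged: [3, 5, 9, 15]
Compare 24 vs 16: take 16 from right. Merged: [3, 5, 9, 15, 16]
Compare 24 vs 22: take 22 from right. Merged: [3, 5, 9, 15, 16, 22]
Compare 24 vs 36: take 24 from left. Merged: [3, 5, 9, 15, 16, 22, 24]
Compare 33 vs 36: take 33 from left. Merged: [3, 5, 9, 15, 16, 22, 24, 33]
Compare 35 vs 36: take 35 from left. Merged: [3, 5, 9, 15, 16, 22, 24, 33, 35]
Append remaining from right: [36, 38]. Merged: [3, 5, 9, 15, 16, 22, 24, 33, 35, 36, 38]

Final merged array: [3, 5, 9, 15, 16, 22, 24, 33, 35, 36, 38]
Total comparisons: 9

The merged array is [3, 5, 9, 15, 16, 22, 24, 33, 35, 36, 38], requiring 9 comparisons. The merge step runs in O(n) time where n is the total number of elements.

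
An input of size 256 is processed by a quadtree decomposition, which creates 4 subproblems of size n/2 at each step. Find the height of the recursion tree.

For divide and conquer with division factor 2:

Problem sizes at each level:
Level 0: 256
Level 1: 128
Level 2: 64
Level 3: 32
Level 4: 16
Level 5: 8
Level 6: 4
Level 7: 2
Level 8: 1

The root is level 0 and the size-1 base case is level 8 (the tree spans levels 0 through 8, i.e. 9 levels counting the root), so the depth is the number of divisions: log_2(256) = 8

The recursion tree depth is log_2(256) = 8. At each level, the problem size is divided by 2, so it takes 8 divisions to reduce to a base case of size 1. The algorithm makes 4 recursive calls at each level.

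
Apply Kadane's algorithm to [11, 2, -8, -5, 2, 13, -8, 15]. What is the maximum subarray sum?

Using Kadane's algorithm on [11, 2, -8, -5, 2, 13, -8, 15]:

Scanning through the array:
Position 1 (value 2): max_ending_here = 13, max_so_far = 13
Position 2 (value -8): max_ending_here = 5, max_so_far = 13
Position 3 (value -5): max_ending_here = 0, max_so_far = 13
Position 4 (value 2): max_ending_here = 2, max_so_far = 13
Position 5 (value 13): max_ending_here = 15, max_so_far = 15
Position 6 (value -8): max_ending_here = 7, max_so_far = 15
Position 7 (value 15): max_ending_here = 22, max_so_far = 22

Maximum subarray: [11, 2, -8, -5, 2, 13, -8, 15]
Maximum sum: 22

The maximum subarray is [11, 2, -8, -5, 2, 13, -8, 15] with sum 22. This subarray runs from index 0 to index 7.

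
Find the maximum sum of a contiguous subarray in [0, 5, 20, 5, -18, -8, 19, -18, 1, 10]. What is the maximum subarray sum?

Using Kadane's algorithm on [0, 5, 20, 5, -18, -8, 19, -18, 1, 10]:

Scanning through the array:
Position 1 (value 5): max_ending_here = 5, max_so_far = 5
Position 2 (value 20): max_ending_here = 25, max_so_far = 25
Position 3 (value 5): max_ending_here = 30, max_so_far = 30
Position 4 (value -18): max_ending_here = 12, max_so_far = 30
Position 5 (value -8): max_ending_here = 4, max_so_far = 30
Position 6 (value 19): max_ending_here = 23, max_so_far = 30
Position 7 (value -18): max_ending_here = 5, max_so_far = 30
Position 8 (value 1): max_ending_here = 6, max_so_far = 30
Position 9 (value 10): max_ending_here = 16, max_so_far = 30

Maximum subarray: [0, 5, 20, 5]
Maximum sum: 30

The maximum subarray is [0, 5, 20, 5] with sum 30. This subarray runs from index 0 to index 3.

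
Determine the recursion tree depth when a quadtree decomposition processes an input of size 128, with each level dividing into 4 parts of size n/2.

For divide and conquer with division factor 2:

Problem sizes at each level:
Level 0: 128
Level 1: 64
Level 2: 32
Level 3: 16
Level 4: 8
Level 5: 4
Level 6: 2
Level 7: 1

The root is level 0 and the size-1 base case is level 7 (the tree spans levels 0 through 7, i.e. 8 levels counting the root), so the depth is the number of divisions: log_2(128) = 7

The recursion tree depth is log_2(128) = 7. At each level, the problem size is divided by 2, so it takes 7 divisions to reduce to a base case of size 1. The algorithm makes 4 recursive calls at each level.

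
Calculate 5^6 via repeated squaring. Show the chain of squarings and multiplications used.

Computing 5^6 by squaring (build up from 5^1; each line after the first costs one multiplication):

5^1 = 5
5^2 = (5^1)^2 = 5^2 = 25
5^3 = 5 * 5^2 = 5 * 25 = 125
5^6 = (5^3)^2 = 125^2 = 15625

Result: 15625
Multiplications needed: 3 (3 lines after 5^1)

5^6 = 15625. Using exponentiation by squaring, this requires 3 multiplications. The key idea: if the exponent is even, square the half-power; if odd, multiply by the base once.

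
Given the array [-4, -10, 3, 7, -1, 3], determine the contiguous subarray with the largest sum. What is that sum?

Using Kadane's algorithm on [-4, -10, 3, 7, -1, 3]:

Scanning through the array:
Position 1 (value -10): max_ending_here = -10, max_so_far = -4
Position 2 (value 3): max_ending_here = 3, max_so_far = 3
Position 3 (value 7): max_ending_here = 10, max_so_far = 10
Position 4 (value -1): max_ending_here = 9, max_so_far = 10
Position 5 (value 3): max_ending_here = 12, max_so_far = 12

Maximum subarray: [3, 7, -1, 3]
Maximum sum: 12

The maximum subarray is [3, 7, -1, 3] with sum 12. This subarray runs from index 2 to index 5.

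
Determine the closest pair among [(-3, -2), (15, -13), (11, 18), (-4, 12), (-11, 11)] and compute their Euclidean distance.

Computing all pairwise distances among 5 points:

d((-3, -2), (15, -13)) = 21.095
d((-3, -2), (11, 18)) = 24.4131
d((-3, -2), (-4, 12)) = 14.0357
d((-3, -2), (-11, 11)) = 15.2643
d((15, -13), (11, 18)) = 31.257
d((15, -13), (-4, 12)) = 31.4006
d((15, -13), (-11, 11)) = 35.3836
d((11, 18), (-4, 12)) = 16.1555
d((11, 18), (-11, 11)) = 23.0868
d((-4, 12), (-11, 11)) = 7.0711 <-- minimum

Closest pair: (-4, 12) and (-11, 11) with distance 7.0711

The closest pair is (-4, 12) and (-11, 11) with Euclidean distance 7.0711. For 5 points, brute-force pairwise comparison is shown above. For large n, the divide-and-conquer algorithm (sort by x, recurse on halves, check the dividing strip) achieves O(n log n).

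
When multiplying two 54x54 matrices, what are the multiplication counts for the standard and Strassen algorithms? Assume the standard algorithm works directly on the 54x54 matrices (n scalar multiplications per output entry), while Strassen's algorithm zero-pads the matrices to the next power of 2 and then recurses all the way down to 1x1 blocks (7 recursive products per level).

Matrix multiplication for 54x54 matrices:

Strassen's algorithm requires power-of-2 dimensions. Pad 54x54 to 64x64 (next power of 2).

Standard algorithm: 54^3 = 157464 multiplications
Strassen's algorithm: 7^(log2(64)) = 7^6 = 117649 multiplications
Savings: 157464 - 117649 = 39815 multiplications

Standard: 157464 multiplications (54^3). Strassen: 117649 multiplications (7^6, after padding to 64x64). Strassen reduces 8 recursive multiplications to 7 at each level.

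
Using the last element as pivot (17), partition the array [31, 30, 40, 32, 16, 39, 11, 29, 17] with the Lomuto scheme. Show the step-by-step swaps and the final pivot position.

Lomuto partition with pivot = 17:

Initial array: [31, 30, 40, 32, 16, 39, 11, 29, 17]

arr[0]=31 > 17: no swap
arr[1]=30 > 17: no swap
arr[2]=40 > 17: no swap
arr[3]=32 > 17: no swap
arr[4]=16 <= 17: swap with position 0, array becomes [16, 30, 40, 32, 31, 39, 11, 29, 17]
arr[5]=39 > 17: no swap
arr[6]=11 <= 17: swap with position 1, array becomes [16, 11, 40, 32, 31, 39, 30, 29, 17]
arr[7]=29 > 17: no swap

Place pivot at position 2: [16, 11, 17, 32, 31, 39, 30, 29, 40]
Pivot position: 2

After partitioning with pivot 17, the array becomes [16, 11, 17, 32, 31, 39, 30, 29, 40]. The pivot is placed at index 2. All elements to the left of the pivot are <= 17, and all elements to the right are > 17.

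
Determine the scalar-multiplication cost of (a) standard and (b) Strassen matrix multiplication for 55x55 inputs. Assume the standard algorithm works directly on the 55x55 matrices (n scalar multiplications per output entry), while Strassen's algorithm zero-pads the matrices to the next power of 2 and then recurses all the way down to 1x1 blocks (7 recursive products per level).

Matrix multiplication for 55x55 matrices:

Strassen's algorithm requires power-of-2 dimensions. Pad 55x55 to 64x64 (next power of 2).

Standard algorithm: 55^3 = 166375 multiplications
Strassen's algorithm: 7^(log2(64)) = 7^6 = 117649 multiplications
Savings: 166375 - 117649 = 48726 multiplications

Standard: 166375 multiplications (55^3). Strassen: 117649 multiplications (7^6, after padding to 64x64). Strassen reduces 8 recursive multiplications to 7 at each level.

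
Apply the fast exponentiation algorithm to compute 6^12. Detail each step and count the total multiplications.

Computing 6^12 by squaring (build up from 6^1; each line after the first costs one multiplication):

6^1 = 6
6^2 = (6^1)^2 = 6^2 = 36
6^3 = 6 * 6^2 = 6 * 36 = 216
6^6 = (6^3)^2 = 216^2 = 46656
6^12 = (6^6)^2 = 46656^2 = 2176782336

Result: 2176782336
Multiplications needed: 4 (4 lines after 6^1)

6^12 = 2176782336. Using exponentiation by squaring, this requires 4 multiplications. The key idea: if the exponent is even, square the half-power; if odd, multiply by the base once.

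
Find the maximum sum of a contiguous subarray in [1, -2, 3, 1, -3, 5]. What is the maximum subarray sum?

Using Kadane's algorithm on [1, -2, 3, 1, -3, 5]:

Scanning through the array:
Position 1 (value -2): max_ending_here = -1, max_so_far = 1
Position 2 (value 3): max_ending_here = 3, max_so_far = 3
Position 3 (value 1): max_ending_here = 4, max_so_far = 4
Position 4 (value -3): max_ending_here = 1, max_so_far = 4
Position 5 (value 5): max_ending_here = 6, max_so_far = 6

Maximum subarray: [3, 1, -3, 5]
Maximum sum: 6

The maximum subarray is [3, 1, -3, 5] with sum 6. This subarray runs from index 2 to index 5.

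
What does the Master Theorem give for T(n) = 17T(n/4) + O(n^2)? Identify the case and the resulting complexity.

Master Theorem for T(n) = 17T(n/4) + O(n^2):

a = 17, b = 4, c = 2
log_b(a) = log_4(17) = 2.0437

Case 1: c = 2 < log_4(17) = 2.0437
T(n) = O(n^(log_4 17))

For T(n) = 17T(n/4) + O(n^2): log_4(17) = 2.0437. This is Case 1 of the Master Theorem (c < log_b(a), work dominated by leaves), giving O(n^(log_4 17)).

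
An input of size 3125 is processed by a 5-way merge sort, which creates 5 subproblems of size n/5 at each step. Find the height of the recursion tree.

For divide and conquer with division factor 5:

Problem sizes at each level:
Level 0: 3125
Level 1: 625
Level 2: 125
Level 3: 25
Level 4: 5
Level 5: 1

The root is level 0 and the size-1 base case is level 5 (the tree spans levels 0 through 5, i.e. 6 levels counting the root), so the depth is the number of divisions: log_5(3125) = 5

The recursion tree depth is log_5(3125) = 5. At each level, the problem size is divided by 5, so it takes 5 divisions to reduce to a base case of size 1. The algorithm makes 5 recursive calls at each level.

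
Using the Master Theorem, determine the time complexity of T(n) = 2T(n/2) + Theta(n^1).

Master Theorem for T(n) = 2T(n/2) + O(n^1):

a = 2, b = 2, c = 1
log_b(a) = log_2(2) = 1.0000

Case 2: c = 1 = log_2(2) = 1.0000
T(n) = O(n^1 log n) = O(n log n)

For T(n) = 2T(n/2) + O(n^1): log_2(2) = 1.0000. This is Case 2 of the Master Theorem (c = log_b(a), equal work at all levels), giving O(n log n).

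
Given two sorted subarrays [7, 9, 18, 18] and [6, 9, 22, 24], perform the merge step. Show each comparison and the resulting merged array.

Merging process:

Compare 7 vs 6: take 6 from right. Merged: [6]
Compare 7 vs 9: take 7 from left. Merged: [6, 7]
Compare 9 vs 9: take 9 from left. Merged: [6, 7, 9]
Compare 18 vs 9: take 9 from right. Merged: [6, 7, 9, 9]
Compare 18 vs 22: take 18 from left. Merged: [6, 7, 9, 9, 18]
Compare 18 vs 22: take 18 from left. Merged: [6, 7, 9, 9, 18, 18]
Append remaining from right: [22, 24]. Merged: [6, 7, 9, 9, 18, 18, 22, 24]

Final merged array: [6, 7, 9, 9, 18, 18, 22, 24]
Total comparisons: 6

The merged array is [6, 7, 9, 9, 18, 18, 22, 24], requiring 6 comparisons. The merge step runs in O(n) time where n is the total number of elements.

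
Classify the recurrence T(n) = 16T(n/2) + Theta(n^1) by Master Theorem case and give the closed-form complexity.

Master Theorem for T(n) = 16T(n/2) + O(n^1):

a = 16, b = 2, c = 1
log_b(a) = log_2(16) = 4.0000

Case 1: c = 1 < log_2(16) = 4.0000
T(n) = O(n^(log_2 16)) = O(n^4)

For T(n) = 16T(n/2) + O(n^1): log_2(16) = 4.0000. This is Case 1 of the Master Theorem (c < log_b(a), work dominated by leaves), giving O(n^4).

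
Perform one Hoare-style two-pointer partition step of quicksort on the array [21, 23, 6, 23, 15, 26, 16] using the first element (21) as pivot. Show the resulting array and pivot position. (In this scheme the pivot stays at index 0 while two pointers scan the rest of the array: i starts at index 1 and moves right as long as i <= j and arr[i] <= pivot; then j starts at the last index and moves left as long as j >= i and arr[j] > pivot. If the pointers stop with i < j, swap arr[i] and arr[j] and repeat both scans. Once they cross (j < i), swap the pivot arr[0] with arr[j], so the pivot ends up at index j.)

Hoare-style two-pointer partition with pivot = 21:

Initial array: [21, 23, 6, 23, 15, 26, 16]

Pointers start at i = 1, j = 6.
i stops at index 1 (arr[1]=23 > 21), j stops at index 6 (arr[6]=16 <= 21): swap arr[1] and arr[6], array becomes [21, 16, 6, 23, 15, 26, 23]
i stops at index 3 (arr[3]=23 > 21), j stops at index 4 (arr[4]=15 <= 21): swap arr[3] and arr[4], array becomes [21, 16, 6, 15, 23, 26, 23]
i ends at 4, j ends at 3: the pointers have crossed (j < i), so scanning stops.

Swap pivot arr[0] with arr[3] to place pivot at position 3: [15, 16, 6, 21, 23, 26, 23]
Pivot position: 3

After partitioning with pivot 21, the array becomes [15, 16, 6, 21, 23, 26, 23]. The pivot is placed at index 3. All elements to the left of the pivot are <= 21, and all elements to the right are > 21.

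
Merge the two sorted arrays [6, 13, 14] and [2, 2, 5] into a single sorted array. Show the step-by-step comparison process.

Merging process:

Compare 6 vs 2: take 2 from right. Merged: [2]
Compare 6 vs 2: take 2 from right. Merged: [2, 2]
Compare 6 vs 5: take 5 from right. Merged: [2, 2, 5]
Append remaining from left: [6, 13, 14]. Merged: [2, 2, 5, 6, 13, 14]

Final merged array: [2, 2, 5, 6, 13, 14]
Total comparisons: 3

The merged array is [2, 2, 5, 6, 13, 14], requiring 3 comparisons. The merge step runs in O(n) time where n is the total number of elements.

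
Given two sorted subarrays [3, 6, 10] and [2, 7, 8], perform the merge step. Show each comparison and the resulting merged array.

Merging process:

Compare 3 vs 2: take 2 from right. Merged: [2]
Compare 3 vs 7: take 3 from left. Merged: [2, 3]
Compare 6 vs 7: take 6 from left. Merged: [2, 3, 6]
Compare 10 vs 7: take 7 from right. Merged: [2, 3, 6, 7]
Compare 10 vs 8: take 8 from right. Merged: [2, 3, 6, 7, 8]
Append remaining from left: [10]. Merged: [2, 3, 6, 7, 8, 10]

Final merged array: [2, 3, 6, 7, 8, 10]
Total comparisons: 5

The merged array is [2, 3, 6, 7, 8, 10], requiring 5 comparisons. The merge step runs in O(n) time where n is the total number of elements.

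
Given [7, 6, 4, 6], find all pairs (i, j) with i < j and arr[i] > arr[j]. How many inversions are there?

Finding inversions in [7, 6, 4, 6]:

(0, 1): arr[0]=7 > arr[1]=6
(0, 2): arr[0]=7 > arr[2]=4
(0, 3): arr[0]=7 > arr[3]=6
(1, 2): arr[1]=6 > arr[2]=4

Total inversions: 4

The array has 4 inversion(s): (0,1), (0,2), (0,3), (1,2). Each pair (i,j) satisfies i < j and arr[i] > arr[j].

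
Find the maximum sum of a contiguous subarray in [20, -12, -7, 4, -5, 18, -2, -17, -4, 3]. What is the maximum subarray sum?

Using Kadane's algorithm on [20, -12, -7, 4, -5, 18, -2, -17, -4, 3]:

Scanning through the array:
Position 1 (value -12): max_ending_here = 8, max_so_far = 20
Position 2 (value -7): max_ending_here = 1, max_so_far = 20
Position 3 (value 4): max_ending_here = 5, max_so_far = 20
Position 4 (value -5): max_ending_here = 0, max_so_far = 20
Position 5 (value 18): max_ending_here = 18, max_so_far = 20
Position 6 (value -2): max_ending_here = 16, max_so_far = 20
Position 7 (value -17): max_ending_here = -1, max_so_far = 20
Position 8 (value -4): max_ending_here = -4, max_so_far = 20
Position 9 (value 3): max_ending_here = 3, max_so_far = 20

Maximum subarray: [20]
Maximum sum: 20

The maximum subarray is [20] with sum 20. This subarray runs from index 0 to index 0.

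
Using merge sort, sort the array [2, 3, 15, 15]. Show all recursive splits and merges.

Merge sort trace:

Split: [2, 3, 15, 15] -> [2, 3] and [15, 15]
  Split: [2, 3] -> [2] and [3]
  Merge: [2] + [3] -> [2, 3]
  Split: [15, 15] -> [15] and [15]
  Merge: [15] + [15] -> [15, 15]
Merge: [2, 3] + [15, 15] -> [2, 3, 15, 15]

Final sorted array: [2, 3, 15, 15]

The merge sort proceeds by recursively splitting the array and merging sorted halves.
After all merges, the sorted array is [2, 3, 15, 15].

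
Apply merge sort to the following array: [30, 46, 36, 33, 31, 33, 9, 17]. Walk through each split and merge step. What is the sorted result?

Merge sort trace:

Split: [30, 46, 36, 33, 31, 33, 9, 17] -> [30, 46, 36, 33] and [31, 33, 9, 17]
  Split: [30, 46, 36, 33] -> [30, 46] and [36, 33]
    Split: [30, 46] -> [30] and [46]
    Merge: [30] + [46] -> [30, 46]
    Split: [36, 33] -> [36] and [33]
    Merge: [36] + [33] -> [33, 36]
  Merge: [30, 46] + [33, 36] -> [30, 33, 36, 46]
  Split: [31, 33, 9, 17] -> [31, 33] and [9, 17]
    Split: [31, 33] -> [31] and [33]
    Merge: [31] + [33] -> [31, 33]
    Split: [9, 17] -> [9] and [17]
    Merge: [9] + [17] -> [9, 17]
  Merge: [31, 33] + [9, 17] -> [9, 17, 31, 33]
Merge: [30, 33, 36, 46] + [9, 17, 31, 33] -> [9, 17, 30, 31, 33, 33, 36, 46]

Final sorted array: [9, 17, 30, 31, 33, 33, 36, 46]

The merge sort proceeds by recursively splitting the array and merging sorted halves.
After all merges, the sorted array is [9, 17, 30, 31, 33, 33, 36, 46].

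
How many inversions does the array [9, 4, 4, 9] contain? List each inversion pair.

Finding inversions in [9, 4, 4, 9]:

(0, 1): arr[0]=9 > arr[1]=4
(0, 2): arr[0]=9 > arr[2]=4

Total inversions: 2

The array has 2 inversion(s): (0,1), (0,2). Each pair (i,j) satisfies i < j and arr[i] > arr[j].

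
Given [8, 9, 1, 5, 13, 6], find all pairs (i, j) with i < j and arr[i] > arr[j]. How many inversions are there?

Finding inversions in [8, 9, 1, 5, 13, 6]:

(0, 2): arr[0]=8 > arr[2]=1
(0, 3): arr[0]=8 > arr[3]=5
(0, 5): arr[0]=8 > arr[5]=6
(1, 2): arr[1]=9 > arr[2]=1
(1, 3): arr[1]=9 > arr[3]=5
(1, 5): arr[1]=9 > arr[5]=6
(4, 5): arr[4]=13 > arr[5]=6

Total inversions: 7

The array has 7 inversion(s): (0,2), (0,3), (0,5), (1,2), (1,3), (1,5), (4,5). Each pair (i,j) satisfies i < j and arr[i] > arr[j].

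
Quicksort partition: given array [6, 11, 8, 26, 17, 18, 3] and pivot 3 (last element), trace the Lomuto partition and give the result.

Lomuto partition with pivot = 3:

Initial array: [6, 11, 8, 26, 17, 18, 3]

arr[0]=6 > 3: no swap
arr[1]=11 > 3: no swap
arr[2]=8 > 3: no swap
arr[3]=26 > 3: no swap
arr[4]=17 > 3: no swap
arr[5]=18 > 3: no swap

Place pivot at position 0: [3, 11, 8, 26, 17, 18, 6]
Pivot position: 0

After partitioning with pivot 3, the array becomes [3, 11, 8, 26, 17, 18, 6]. The pivot is placed at index 0. All elements to the left of the pivot are <= 3, and all elements to the right are > 3.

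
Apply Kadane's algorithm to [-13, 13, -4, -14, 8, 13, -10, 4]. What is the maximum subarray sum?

Using Kadane's algorithm on [-13, 13, -4, -14, 8, 13, -10, 4]:

Scanning through the array:
Position 1 (value 13): max_ending_here = 13, max_so_far = 13
Position 2 (value -4): max_ending_here = 9, max_so_far = 13
Position 3 (value -14): max_ending_here = -5, max_so_far = 13
Position 4 (value 8): max_ending_here = 8, max_so_far = 13
Position 5 (value 13): max_ending_here = 21, max_so_far = 21
Position 6 (value -10): max_ending_here = 11, max_so_far = 21
Position 7 (value 4): max_ending_here = 15, max_so_far = 21

Maximum subarray: [8, 13]
Maximum sum: 21

The maximum subarray is [8, 13] with sum 21. This subarray runs from index 4 to index 5.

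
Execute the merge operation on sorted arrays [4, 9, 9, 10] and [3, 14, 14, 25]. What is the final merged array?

Merging process:

Compare 4 vs 3: take 3 from right. Merged: [3]
Compare 4 vs 14: take 4 from left. Merged: [3, 4]
Compare 9 vs 14: take 9 from left. Merged: [3, 4, 9]
Compare 9 vs 14: take 9 from left. Merged: [3, 4, 9, 9]
Compare 10 vs 14: take 10 from left. Merged: [3, 4, 9, 9, 10]
Append remaining from right: [14, 14, 25]. Merged: [3, 4, 9, 9, 10, 14, 14, 25]

Final merged array: [3, 4, 9, 9, 10, 14, 14, 25]
Total comparisons: 5

The merged array is [3, 4, 9, 9, 10, 14, 14, 25], requiring 5 comparisons. The merge step runs in O(n) time where n is the total number of elements.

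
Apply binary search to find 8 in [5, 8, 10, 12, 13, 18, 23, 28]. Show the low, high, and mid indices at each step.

Binary search for 8 in [5, 8, 10, 12, 13, 18, 23, 28]:

lo=0, hi=7, mid=3, arr[mid]=12 -> 12 > 8, search left half
lo=0, hi=2, mid=1, arr[mid]=8 -> Found target at index 1!

Binary search finds 8 at index 1 after 2 comparisons. The search repeatedly halves the search space by comparing with the middle element.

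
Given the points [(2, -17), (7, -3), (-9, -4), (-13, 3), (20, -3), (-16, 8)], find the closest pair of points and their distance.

Computing all pairwise distances among 6 points:

d((2, -17), (7, -3)) = 14.8661
d((2, -17), (-9, -4)) = 17.0294
d((2, -17), (-13, 3)) = 25.0
d((2, -17), (20, -3)) = 22.8035
d((2, -17), (-16, 8)) = 30.8058
d((7, -3), (-9, -4)) = 16.0312
d((7, -3), (-13, 3)) = 20.8806
d((7, -3), (20, -3)) = 13.0
d((7, -3), (-16, 8)) = 25.4951
d((-9, -4), (-13, 3)) = 8.0623
d((-9, -4), (20, -3)) = 29.0172
d((-9, -4), (-16, 8)) = 13.8924
d((-13, 3), (20, -3)) = 33.541
d((-13, 3), (-16, 8)) = 5.831 <-- minimum
d((20, -3), (-16, 8)) = 37.6431

Closest pair: (-13, 3) and (-16, 8) with distance 5.831

The closest pair is (-13, 3) and (-16, 8) with Euclidean distance 5.831. For 6 points, brute-force pairwise comparison is shown above. For large n, the divide-and-conquer algorithm (sort by x, recurse on halves, check the dividing strip) achieves O(n log n).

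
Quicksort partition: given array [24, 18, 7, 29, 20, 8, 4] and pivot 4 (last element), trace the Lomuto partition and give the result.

Lomuto partition with pivot = 4:

Initial array: [24, 18, 7, 29, 20, 8, 4]

arr[0]=24 > 4: no swap
arr[1]=18 > 4: no swap
arr[2]=7 > 4: no swap
arr[3]=29 > 4: no swap
arr[4]=20 > 4: no swap
arr[5]=8 > 4: no swap

Place pivot at position 0: [4, 18, 7, 29, 20, 8, 24]
Pivot position: 0

After partitioning with pivot 4, the array becomes [4, 18, 7, 29, 20, 8, 24]. The pivot is placed at index 0. All elements to the left of the pivot are <= 4, and all elements to the right are > 4.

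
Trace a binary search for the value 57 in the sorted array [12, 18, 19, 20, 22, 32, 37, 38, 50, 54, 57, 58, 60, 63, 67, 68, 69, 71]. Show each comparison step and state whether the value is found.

Binary search for 57 in [12, 18, 19, 20, 22, 32, 37, 38, 50, 54, 57, 58, 60, 63, 67, 68, 69, 71]:

lo=0, hi=17, mid=8, arr[mid]=50 -> 50 < 57, search right half
lo=9, hi=17, mid=13, arr[mid]=63 -> 63 > 57, search left half
lo=9, hi=12, mid=10, arr[mid]=57 -> Found target at index 10!

Binary search finds 57 at index 10 after 3 comparisons. The search repeatedly halves the search space by comparing with the middle element.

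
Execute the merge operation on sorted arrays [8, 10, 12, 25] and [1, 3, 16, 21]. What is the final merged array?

Merging process:

Compare 8 vs 1: take 1 from right. Merged: [1]
Compare 8 vs 3: take 3 from right. Merged: [1, 3]
Compare 8 vs 16: take 8 from left. Merged: [1, 3, 8]
Compare 10 vs 16: take 10 from left. Merged: [1, 3, 8, 10]
Compare 12 vs 16: take 12 from left. Merged: [1, 3, 8, 10, 12]
Compare 25 vs 16: take 16 from right. Merged: [1, 3, 8, 10, 12, 16]
Compare 25 vs 21: take 21 from right. Merged: [1, 3, 8, 10, 12, 16, 21]
Append remaining from left: [25]. Merged: [1, 3, 8, 10, 12, 16, 21, 25]

Final merged array: [1, 3, 8, 10, 12, 16, 21, 25]
Total comparisons: 7

The merged array is [1, 3, 8, 10, 12, 16, 21, 25], requiring 7 comparisons. The merge step runs in O(n) time where n is the total number of elements.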